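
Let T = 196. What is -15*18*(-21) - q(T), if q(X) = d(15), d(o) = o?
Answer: 5655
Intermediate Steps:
q(X) = 15
-15*18*(-21) - q(T) = -15*18*(-21) - 1*15 = -270*(-21) - 15 = 5670 - 15 = 5655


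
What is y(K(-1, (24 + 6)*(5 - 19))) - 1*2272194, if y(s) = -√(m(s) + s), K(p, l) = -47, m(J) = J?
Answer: -2272194 - I*√94 ≈ -2.2722e+6 - 9.6954*I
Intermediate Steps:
y(s) = -√2*√s (y(s) = -√(s + s) = -√(2*s) = -√2*√s)
y(K(-1, (24 + 6)*(5 - 19))) - 1*2272194 = -√2*√(-47) - 1*2272194 = -√2*I*√47 - 2272194 = -I*√94 - 2272194 = -2272194 - I*√94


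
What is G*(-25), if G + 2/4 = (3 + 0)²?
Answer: -425/2 ≈ -212.50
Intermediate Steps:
G = 17/2 (G = -½ + (3 + 0)² = -½ + 3² = -½ + 9 = 17/2 ≈ 8.5000)
G*(-25) = (17/2)*(-25) = -425/2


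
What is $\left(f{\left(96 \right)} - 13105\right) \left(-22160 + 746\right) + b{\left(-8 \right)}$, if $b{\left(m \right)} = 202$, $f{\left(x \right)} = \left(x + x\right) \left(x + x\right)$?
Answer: $-508775024$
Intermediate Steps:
$f{\left(x \right)} = 4 x^{2}$ ($f{\left(x \right)} = 2 x 2 x = 4 x^{2}$)
$\left(f{\left(96 \right)} - 13105\right) \left(-22160 + 746\right) + b{\left(-8 \right)} = \left(4 \cdot 96^{2} - 13105\right) \left(-22160 + 746\right) + 202 = \left(4 \cdot 9216 - 13105\right) \left(-21414\right) + 202 = \left(36864 - 13105\right) \left(-21414\right) + 202 = 23759 \left(-21414\right) + 202 = -508775226 + 202 = -508775024$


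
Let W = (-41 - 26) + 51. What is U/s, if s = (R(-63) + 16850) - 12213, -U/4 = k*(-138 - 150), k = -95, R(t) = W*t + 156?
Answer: -109440/5801 ≈ -18.866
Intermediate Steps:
W = -16 (W = -67 + 51 = -16)
R(t) = 156 - 16*t (R(t) = -16*t + 156 = 156 - 16*t)
U = -109440 (U = -(-380)*(-138 - 150) = -(-380)*(-288) = -4*27360 = -109440)
s = 5801 (s = ((156 - 16*(-63)) + 16850) - 12213 = ((156 + 1008) + 16850) - 12213 = (1164 + 16850) - 12213 = 18014 - 12213 = 5801)
U/s = -109440/5801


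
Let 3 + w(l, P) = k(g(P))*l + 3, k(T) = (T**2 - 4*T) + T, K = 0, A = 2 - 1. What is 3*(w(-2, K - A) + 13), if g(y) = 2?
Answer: 51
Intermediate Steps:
A = 1
k(T) = T**2 - 3*T
w(l, P) = -2*l (w(l, P) = -3 + ((2*(-3 + 2))*l + 3) = -3 + ((2*(-1))*l + 3) = -3 + (-2*l + 3) = -3 + (3 - 2*l) = -2*l)
3*(w(-2, K - A) + 13) = 3*(-2*(-2) + 13) = 3*(4 + 13) = 3*17 = 51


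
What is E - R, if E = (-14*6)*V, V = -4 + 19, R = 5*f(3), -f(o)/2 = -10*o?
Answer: -1560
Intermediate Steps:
f(o) = 20*o (f(o) = -(-20)*o = 20*o)
R = 300 (R = 5*(20*3) = 5*60 = 300)
V = 15
E = -1260 (E = -14*6*15 = -84*15 = -1260)
E - R = -1260 - 1*300 = -1260 - 300 = -1560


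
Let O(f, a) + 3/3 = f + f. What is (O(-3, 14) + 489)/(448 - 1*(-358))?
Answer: 241/403 ≈ 0.59801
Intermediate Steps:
O(f, a) = -1 + 2*f (O(f, a) = -1 + (f + f) = -1 + 2*f)
(O(-3, 14) + 489)/(448 - 1*(-358)) = ((-1 + 2*(-3)) + 489)/(448 - 1*(-358)) = ((-1 - 6) + 489)/(448 + 358) = (-7 + 489)/806 = 482*(1/806) = 241/403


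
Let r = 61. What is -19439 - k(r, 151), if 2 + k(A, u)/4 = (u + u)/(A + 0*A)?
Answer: -1186499/61 ≈ -19451.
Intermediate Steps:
k(A, u) = -8 + 8*u/A (k(A, u) = -8 + 4*((u + u)/(A + 0*A)) = -8 + 4*((2*u)/(A + 0)) = -8 + 4*((2*u)/A) = -8 + 4*(2*u/A) = -8 + 8*u/A)
-19439 - k(r, 151) = -19439 - (-8 + 8*151/61) = -19439 - (-8 + 8*151*(1/61)) = -19439 - (-8 + 1208/61) = -19439 - 1*720/61 = -19439 - 720/61 = -1186499/61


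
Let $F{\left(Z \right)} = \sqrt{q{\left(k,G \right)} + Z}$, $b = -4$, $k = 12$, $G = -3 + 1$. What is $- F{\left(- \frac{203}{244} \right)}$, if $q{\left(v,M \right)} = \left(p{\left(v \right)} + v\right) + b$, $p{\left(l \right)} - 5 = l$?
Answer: $- \frac{\sqrt{359717}}{122} \approx -4.9161$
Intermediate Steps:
$G = -2$
$p{\left(l \right)} = 5 + l$
$q{\left(v,M \right)} = 1 + 2 v$ ($q{\left(v,M \right)} = \left(\left(5 + v\right) + v\right) - 4 = \left(5 + 2 v\right) - 4 = 1 + 2 v$)
$F{\left(Z \right)} = \sqrt{25 + Z}$ ($F{\left(Z \right)} = \sqrt{\left(1 + 2 \cdot 12\right) + Z} = \sqrt{\left(1 + 24\right) + Z} = \sqrt{25 + Z}$)
$- F{\left(- \frac{203}{244} \right)} = - \sqrt{25 - \frac{203}{244}} = - \sqrt{\frac{5897}{244}} = - \frac{\sqrt{359717}}{122}$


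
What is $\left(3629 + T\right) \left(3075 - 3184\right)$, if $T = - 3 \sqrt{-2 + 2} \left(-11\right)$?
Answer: $-395561$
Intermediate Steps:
$T = 0$ ($T = - 3 \sqrt{0} \left(-11\right) = \left(-3\right) 0 \left(-11\right) = 0 \left(-11\right) = 0$)
$\left(3629 + T\right) \left(3075 - 3184\right) = \left(3629 + 0\right) \left(3075 - 3184\right) = 3629 \left(-109\right) = -395561$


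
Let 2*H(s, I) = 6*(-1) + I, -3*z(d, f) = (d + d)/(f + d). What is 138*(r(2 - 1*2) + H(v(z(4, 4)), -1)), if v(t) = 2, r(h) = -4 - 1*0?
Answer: -1035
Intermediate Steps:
z(d, f) = -2*d/(3*(d + f)) (z(d, f) = -(d + d)/(3*(f + d)) = -2*d/(3*(d + f)))
r(h) = -4 (r(h) = -4 + 0 = -4)
H(s, I) = -3 + I/2 (H(s, I) = (6*(-1) + I)/2 = (-6 + I)/2 = -3 + I/2)
138*(r(2 - 1*2) + H(v(z(4, 4)), -1)) = 138*(-4 + (-3 + (1/2)*(-1))) = 138*(-4 + (-3 - 1/2)) = 138*(-4 - 7/2) = 138*(-15/2) = -1035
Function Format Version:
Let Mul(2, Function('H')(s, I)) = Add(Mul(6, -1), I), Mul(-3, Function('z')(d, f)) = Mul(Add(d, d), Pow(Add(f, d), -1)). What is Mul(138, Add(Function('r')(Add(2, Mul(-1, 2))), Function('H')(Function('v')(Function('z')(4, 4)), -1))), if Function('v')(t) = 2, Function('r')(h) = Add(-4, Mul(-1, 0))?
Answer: -1035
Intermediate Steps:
Function('z')(d, f) = Mul(Rational(-2, 3), d, Pow(Add(d, f), -1)) (Function('z')(d, f) = Mul(Rational(-1, 3), Mul(Add(d, d), Pow(Add(f, d), -1))) = Mul(Rational(-1, 3), Mul(Mul(2, d), Pow(Add(d, f), -1))) = Mul(Rational(-1, 3), Mul(2, d, Pow(Add(d, f), -1))) = Mul(Rational(-2, 3), d, Pow(Add(d, f), -1)))
Function('r')(h) = -4 (Function('r')(h) = Add(-4, 0) = -4)
Function('H')(s, I) = Add(-3, Mul(Rational(1, 2), I)) (Function('H')(s, I) = Mul(Rational(1, 2), Add(Mul(6, -1), I)) = Mul(Rational(1, 2), Add(-6, I)) = Add(-3, Mul(Rational(1, 2), I)))
Mul(138, Add(Function('r')(Add(2, Mul(-1, 2))), Function('H')(Function('v')(Function('z')(4, 4)), -1))) = Mul(138, Add(-4, Add(-3, Mul(Rational(1, 2), -1)))) = Mul(138, Add(-4, Add(-3, Rational(-1, 2)))) = Mul(138, Add(-4, Rational(-7, 2))) = Mul(138, Rational(-15, 2)) = -1035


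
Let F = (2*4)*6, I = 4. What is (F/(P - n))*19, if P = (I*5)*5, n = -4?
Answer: 114/13 ≈ 8.7692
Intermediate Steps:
P = 100 (P = (4*5)*5 = 20*5 = 100)
F = 48 (F = 8*6 = 48)
(F/(P - n))*19 = (48/(100 - 1*(-4)))*19 = (48/(100 + 4))*19 = (48/104)*19 = ((1/104)*48)*19 = (6/13)*19 = 114/13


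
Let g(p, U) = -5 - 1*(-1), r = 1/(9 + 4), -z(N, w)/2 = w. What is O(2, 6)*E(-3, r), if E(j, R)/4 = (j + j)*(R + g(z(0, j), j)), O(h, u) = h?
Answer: 2448/13 ≈ 188.31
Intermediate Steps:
z(N, w) = -2*w
r = 1/13 ≈ 0.076923
g(p, U) = -4 (g(p, U) = -5 + 1 = -4)
E(j, R) = 8*j*(-4 + R) (E(j, R) = 4*((j + j)*(R - 4)) = 4*((2*j)*(-4 + R)) = 4*(2*j*(-4 + R)) = 8*j*(-4 + R))
O(2, 6)*E(-3, r) = 2*(8*(-3)*(-4 + 1/13)) = 2*(8*(-3)*(-51/13)) = 2*(1224/13) = 2448/13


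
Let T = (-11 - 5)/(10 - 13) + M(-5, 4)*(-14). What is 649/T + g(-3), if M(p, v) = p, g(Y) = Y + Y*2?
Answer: -87/226 ≈ -0.38496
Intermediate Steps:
g(Y) = 3*Y (g(Y) = Y + 2*Y = 3*Y)
T = 226/3 (T = (-11 - 5)/(10 - 13) - 5*(-14) = -16/(-3) + 70 = -16*(-⅓) + 70 = 16/3 + 70 = 226/3 ≈ 75.333)
649/T + g(-3) = 649/(226/3) + 3*(-3) = 649*(3/226) - 9 = 1947/226 - 9 = -87/226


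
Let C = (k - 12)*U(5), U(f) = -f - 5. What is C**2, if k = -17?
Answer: 84100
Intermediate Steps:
U(f) = -5 - f
C = 290 (C = (-17 - 12)*(-5 - 1*5) = -29*(-5 - 5) = -29*(-10) = 290)
C**2 = 290**2 = 84100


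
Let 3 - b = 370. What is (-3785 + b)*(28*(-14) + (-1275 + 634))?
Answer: 4289016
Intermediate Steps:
b = -367 (b = 3 - 1*370 = 3 - 370 = -367)
(-3785 + b)*(28*(-14) + (-1275 + 634)) = (-3785 - 367)*(28*(-14) + (-1275 + 634)) = -4152*(-392 - 641) = -4152*(-1033) = 4289016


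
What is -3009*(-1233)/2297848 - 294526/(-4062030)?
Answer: 1124807235497/666709107960 ≈ 1.6871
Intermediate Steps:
-3009*(-1233)/2297848 - 294526/(-4062030) = 3710097*(1/2297848) - 294526*(-1/4062030) = 3710097/2297848 + 147263/2031015 = 1124807235497/666709107960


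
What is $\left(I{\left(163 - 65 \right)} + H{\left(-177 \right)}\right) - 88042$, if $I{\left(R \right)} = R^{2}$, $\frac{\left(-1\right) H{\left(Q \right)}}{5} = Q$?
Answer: $-77553$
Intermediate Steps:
$H{\left(Q \right)} = - 5 Q$
$\left(I{\left(163 - 65 \right)} + H{\left(-177 \right)}\right) - 88042 = \left(\left(163 - 65\right)^{2} - -885\right) - 88042 = \left(98^{2} + 885\right) - 88042 = \left(9604 + 885\right) - 88042 = 10489 - 88042 = -77553$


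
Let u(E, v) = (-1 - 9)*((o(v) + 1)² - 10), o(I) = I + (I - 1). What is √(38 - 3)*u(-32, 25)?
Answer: -24900*√35 ≈ -1.4731e+5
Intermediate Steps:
o(I) = -1 + 2*I (o(I) = I + (-1 + I) = -1 + 2*I)
u(E, v) = 100 - 40*v² (u(E, v) = (-1 - 9)*(((-1 + 2*v) + 1)² - 10) = -10*((2*v)² - 10) = -10*(4*v² - 10) = -10*(-10 + 4*v²) = 100 - 40*v²)
√(38 - 3)*u(-32, 25) = √(38 - 3)*(100 - 40*25²) = √35*(100 - 40*625) = √35*(100 - 25000) = √35*(-24900) = -24900*√35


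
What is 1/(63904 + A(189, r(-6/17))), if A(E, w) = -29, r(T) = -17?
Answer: 1/63875 ≈ 1.5656e-5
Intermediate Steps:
1/(63904 + A(189, r(-6/17))) = 1/(63904 - 29) = 1/63875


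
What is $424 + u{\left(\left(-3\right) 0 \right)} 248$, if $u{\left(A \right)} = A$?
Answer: $424$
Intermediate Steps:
$424 + u{\left(\left(-3\right) 0 \right)} 248 = 424 + \left(-3\right) 0 \cdot 248 = 424 + 0 \cdot 248 = 424 + 0 = 424$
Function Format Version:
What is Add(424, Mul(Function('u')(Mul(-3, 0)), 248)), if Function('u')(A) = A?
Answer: 424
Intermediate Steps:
Add(424, Mul(Function('u')(Mul(-3, 0)), 248)) = Add(424, Mul(Mul(-3, 0), 248)) = Add(424, Mul(0, 248)) = Add(424, 0) = 424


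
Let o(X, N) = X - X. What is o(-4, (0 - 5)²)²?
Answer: 0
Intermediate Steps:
o(X, N) = 0
o(-4, (0 - 5)²)² = 0² = 0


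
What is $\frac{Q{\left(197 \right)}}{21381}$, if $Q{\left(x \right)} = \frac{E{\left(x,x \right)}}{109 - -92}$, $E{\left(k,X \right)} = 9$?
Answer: $\frac{1}{477509} \approx 2.0942 \cdot 10^{-6}$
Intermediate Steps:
$Q{\left(x \right)} = \frac{3}{67}$ ($Q{\left(x \right)} = \frac{9}{109 - -92} = \frac{9}{109 + 92} = \frac{9}{201} = 9 \cdot \frac{1}{201} = \frac{3}{67}$)
$\frac{Q{\left(197 \right)}}{21381} = \frac{3}{67 \cdot 21381} = \frac{3}{67} \cdot \frac{1}{21381} = \frac{1}{477509}$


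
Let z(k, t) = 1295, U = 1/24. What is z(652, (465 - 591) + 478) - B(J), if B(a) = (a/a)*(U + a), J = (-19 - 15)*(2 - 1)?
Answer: 31895/24 ≈ 1329.0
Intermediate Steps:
U = 1/24 (U = 1*(1/24) = 1/24 ≈ 0.041667)
J = -34 (J = -34*1 = -34)
B(a) = 1/24 + a (B(a) = (a/a)*(1/24 + a) = 1*(1/24 + a) = 1/24 + a)
z(652, (465 - 591) + 478) - B(J) = 1295 - (1/24 - 34) = 1295 - 1*(-815/24) = 1295 + 815/24 = 31895/24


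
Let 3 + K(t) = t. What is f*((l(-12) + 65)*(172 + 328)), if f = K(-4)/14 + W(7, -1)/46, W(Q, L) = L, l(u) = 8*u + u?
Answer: 258000/23 ≈ 11217.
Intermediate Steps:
l(u) = 9*u
K(t) = -3 + t
f = -12/23 (f = (-3 - 4)/14 - 1/46 = -7*1/14 - 1*1/46 = -½ - 1/46 = -12/23 ≈ -0.52174)
f*((l(-12) + 65)*(172 + 328)) = -12*(9*(-12) + 65)*(172 + 328)/23 = -12*(-108 + 65)*500/23 = -(-516)*500/23 = -12/23*(-21500) = 258000/23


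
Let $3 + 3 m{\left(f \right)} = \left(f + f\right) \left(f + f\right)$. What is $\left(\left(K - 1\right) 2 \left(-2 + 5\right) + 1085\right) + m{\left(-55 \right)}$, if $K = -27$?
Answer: $\frac{14848}{3} \approx 4949.3$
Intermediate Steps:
$m{\left(f \right)} = -1 + \frac{4 f^{2}}{3}$ ($m{\left(f \right)} = -1 + \frac{\left(f + f\right) \left(f + f\right)}{3} = -1 + \frac{2 f 2 f}{3} = -1 + \frac{4 f^{2}}{3}$)
$\left(\left(K - 1\right) 2 \left(-2 + 5\right) + 1085\right) + m{\left(-55 \right)} = \left(\left(-27 - 1\right) 2 \left(-2 + 5\right) + 1085\right) - \left(1 - \frac{4 \left(-55\right)^{2}}{3}\right) = \left(- 28 \cdot 2 \cdot 3 + 1085\right) + \left(-1 + \frac{4}{3} \cdot 3025\right) = \left(\left(-28\right) 6 + 1085\right) + \left(-1 + \frac{12100}{3}\right) = \left(-168 + 1085\right) + \frac{12097}{3} = 917 + \frac{12097}{3} = \frac{14848}{3}$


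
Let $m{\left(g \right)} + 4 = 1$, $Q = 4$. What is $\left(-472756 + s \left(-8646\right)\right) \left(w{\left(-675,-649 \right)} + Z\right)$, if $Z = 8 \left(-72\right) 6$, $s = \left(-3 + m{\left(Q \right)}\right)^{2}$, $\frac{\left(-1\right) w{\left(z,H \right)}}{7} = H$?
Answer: $-852221044$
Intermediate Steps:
$m{\left(g \right)} = -3$ ($m{\left(g \right)} = -4 + 1 = -3$)
$w{\left(z,H \right)} = - 7 H$
$s = 36$ ($s = \left(-3 - 3\right)^{2} = \left(-6\right)^{2} = 36$)
$Z = -3456$ ($Z = \left(-576\right) 6 = -3456$)
$\left(-472756 + s \left(-8646\right)\right) \left(w{\left(-675,-649 \right)} + Z\right) = \left(-472756 + 36 \left(-8646\right)\right) \left(\left(-7\right) \left(-649\right) - 3456\right) = \left(-472756 - 311256\right) \left(4543 - 3456\right) = \left(-784012\right) 1087 = -852221044$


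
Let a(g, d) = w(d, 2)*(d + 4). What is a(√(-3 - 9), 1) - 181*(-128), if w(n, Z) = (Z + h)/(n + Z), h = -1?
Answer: 69509/3 ≈ 23170.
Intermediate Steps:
w(n, Z) = (-1 + Z)/(Z + n) (w(n, Z) = (Z - 1)/(n + Z) = (-1 + Z)/(Z + n))
a(g, d) = (4 + d)/(2 + d) (a(g, d) = ((-1 + 2)/(2 + d))*(d + 4) = (1/(2 + d))*(4 + d) = (4 + d)/(2 + d))
a(√(-3 - 9), 1) - 181*(-128) = (4 + 1)/(2 + 1) - 181*(-128) = 5/3 + 23168 = 69509/3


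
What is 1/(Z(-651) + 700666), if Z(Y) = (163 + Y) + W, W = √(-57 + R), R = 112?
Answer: 700178/490249231629 - √55/490249231629 ≈ 1.4282e-6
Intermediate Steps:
W = √55 (W = √(-57 + 112) = √55 ≈ 7.4162)
Z(Y) = 163 + Y + √55 (Z(Y) = (163 + Y) + √55 = 163 + Y + √55)
1/(Z(-651) + 700666) = 1/((163 - 651 + √55) + 700666) = 1/((-488 + √55) + 700666) = 1/(700178 + √55)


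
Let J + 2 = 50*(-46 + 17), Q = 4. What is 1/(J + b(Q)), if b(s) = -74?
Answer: -1/1526 ≈ -0.00065531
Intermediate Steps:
J = -1452 (J = -2 + 50*(-46 + 17) = -2 + 50*(-29) = -2 - 1450 = -1452)
1/(J + b(Q)) = 1/(-1452 - 74) = 1/(-1526) = -1/1526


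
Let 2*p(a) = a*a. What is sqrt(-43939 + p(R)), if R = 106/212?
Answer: I*sqrt(703022)/4 ≈ 209.62*I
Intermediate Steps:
R = 1/2 (R = 106*(1/212) = 1/2 ≈ 0.50000)
p(a) = a**2/2 (p(a) = (a*a)/2 = a**2/2)
sqrt(-43939 + p(R)) = sqrt(-43939 + (1/2)**2/2) = sqrt(-43939 + (1/2)*(1/4)) = sqrt(-43939 + 1/8) = sqrt(-351511/8) = I*sqrt(703022)/4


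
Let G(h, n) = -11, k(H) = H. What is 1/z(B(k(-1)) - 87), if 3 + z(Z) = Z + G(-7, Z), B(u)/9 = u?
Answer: -1/110 ≈ -0.0090909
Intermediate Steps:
B(u) = 9*u
z(Z) = -14 + Z (z(Z) = -3 + (Z - 11) = -3 + (-11 + Z) = -14 + Z)
1/z(B(k(-1)) - 87) = 1/(-14 + (9*(-1) - 87)) = 1/(-14 + (-9 - 87)) = 1/(-14 - 96) = 1/(-110) = -1/110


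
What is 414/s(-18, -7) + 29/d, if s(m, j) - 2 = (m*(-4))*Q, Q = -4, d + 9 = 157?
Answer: -26489/21164 ≈ -1.2516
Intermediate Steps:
d = 148 (d = -9 + 157 = 148)
s(m, j) = 2 + 16*m (s(m, j) = 2 + (m*(-4))*(-4) = 2 - 4*m*(-4) = 2 + 16*m)
414/s(-18, -7) + 29/d = 414/(2 + 16*(-18)) + 29/148 = 414/(2 - 288) + 29*(1/148) = 414/(-286) + 29/148 = 414*(-1/286) + 29/148 = -207/143 + 29/148 = -26489/21164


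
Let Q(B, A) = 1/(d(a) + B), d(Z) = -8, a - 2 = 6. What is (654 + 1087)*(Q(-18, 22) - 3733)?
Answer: -168979719/26 ≈ -6.4992e+6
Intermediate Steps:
a = 8 (a = 2 + 6 = 8)
Q(B, A) = 1/(-8 + B)
(654 + 1087)*(Q(-18, 22) - 3733) = (654 + 1087)*(1/(-8 - 18) - 3733) = 1741*(1/(-26) - 3733) = 1741*(-1/26 - 3733) = 1741*(-97059/26) = -168979719/26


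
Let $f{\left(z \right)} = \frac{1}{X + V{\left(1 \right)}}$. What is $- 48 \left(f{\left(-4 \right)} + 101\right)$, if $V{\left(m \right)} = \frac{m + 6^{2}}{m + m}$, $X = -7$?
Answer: $- \frac{111600}{23} \approx -4852.2$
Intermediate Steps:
$V{\left(m \right)} = \frac{36 + m}{2 m}$ ($V{\left(m \right)} = \frac{m + 36}{2 m} = \left(36 + m\right) \frac{1}{2 m} = \frac{36 + m}{2 m}$)
$f{\left(z \right)} = \frac{2}{23}$ ($f{\left(z \right)} = \frac{1}{-7 + \frac{36 + 1}{2 \cdot 1}} = \frac{1}{-7 + \frac{1}{2} \cdot 1 \cdot 37} = \frac{1}{-7 + \frac{37}{2}} = \frac{1}{\frac{23}{2}} = \frac{2}{23}$)
$- 48 \left(f{\left(-4 \right)} + 101\right) = - 48 \left(\frac{2}{23} + 101\right) = \left(-48\right) \frac{2325}{23} = - \frac{111600}{23}$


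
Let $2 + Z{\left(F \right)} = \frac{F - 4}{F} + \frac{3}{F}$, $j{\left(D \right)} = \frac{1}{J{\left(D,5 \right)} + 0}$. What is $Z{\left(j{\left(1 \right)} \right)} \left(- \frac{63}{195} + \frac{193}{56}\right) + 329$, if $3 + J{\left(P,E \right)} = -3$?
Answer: $\frac{250881}{728} \approx 344.62$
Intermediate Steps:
$J{\left(P,E \right)} = -6$ ($J{\left(P,E \right)} = -3 - 3 = -6$)
$j{\left(D \right)} = - \frac{1}{6}$ ($j{\left(D \right)} = \frac{1}{-6 + 0} = \frac{1}{-6} = - \frac{1}{6}$)
$Z{\left(F \right)} = -2 + \frac{3}{F} + \frac{-4 + F}{F}$ ($Z{\left(F \right)} = -2 + \left(\frac{F - 4}{F} + \frac{3}{F}\right) = -2 + \left(\frac{-4 + F}{F} + \frac{3}{F}\right) = -2 + \left(\frac{3}{F} + \frac{-4 + F}{F}\right) = -2 + \frac{3}{F} + \frac{-4 + F}{F}$)
$Z{\left(j{\left(1 \right)} \right)} \left(- \frac{63}{195} + \frac{193}{56}\right) + 329 = \frac{-1 - - \frac{1}{6}}{- \frac{1}{6}} \left(- \frac{63}{195} + \frac{193}{56}\right) + 329 = - 6 \left(-1 + \frac{1}{6}\right) \left(\left(-63\right) \frac{1}{195} + 193 \cdot \frac{1}{56}\right) + 329 = \left(-6\right) \left(- \frac{5}{6}\right) \left(- \frac{21}{65} + \frac{193}{56}\right) + 329 = 5 \cdot \frac{11369}{3640} + 329 = \frac{11369}{728} + 329 = \frac{250881}{728}$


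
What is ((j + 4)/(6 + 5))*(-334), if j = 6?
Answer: -3340/11 ≈ -303.64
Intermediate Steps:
((j + 4)/(6 + 5))*(-334) = ((6 + 4)/(6 + 5))*(-334) = (10/11)*(-334) = -3340/11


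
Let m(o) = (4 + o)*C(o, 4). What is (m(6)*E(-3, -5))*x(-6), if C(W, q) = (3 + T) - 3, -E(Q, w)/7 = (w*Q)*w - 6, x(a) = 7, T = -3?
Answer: -119070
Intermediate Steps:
E(Q, w) = 42 - 7*Q*w² (E(Q, w) = -7*((w*Q)*w - 6) = -7*((Q*w)*w - 6) = -7*(Q*w² - 6) = -7*(-6 + Q*w²) = 42 - 7*Q*w²)
C(W, q) = -3 (C(W, q) = (3 - 3) - 3 = 0 - 3 = -3)
m(o) = -12 - 3*o (m(o) = (4 + o)*(-3) = -12 - 3*o)
(m(6)*E(-3, -5))*x(-6) = ((-12 - 3*6)*(42 - 7*(-3)*(-5)²))*7 = ((-12 - 18)*(42 - 7*(-3)*25))*7 = -30*(42 + 525)*7 = -30*567*7 = -17010*7 = -119070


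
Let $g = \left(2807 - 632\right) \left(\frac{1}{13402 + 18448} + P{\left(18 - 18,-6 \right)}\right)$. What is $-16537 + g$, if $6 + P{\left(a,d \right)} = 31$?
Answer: $\frac{48205699}{1274} \approx 37838.0$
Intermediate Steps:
$P{\left(a,d \right)} = 25$ ($P{\left(a,d \right)} = -6 + 31 = 25$)
$g = \frac{69273837}{1274}$ ($g = \left(2807 - 632\right) \left(\frac{1}{13402 + 18448} + 25\right) = 2175 \left(\frac{1}{31850} + 25\right) = 2175 \cdot \frac{796251}{31850} = \frac{69273837}{1274} \approx 54375.0$)
$-16537 + g = -16537 + \frac{69273837}{1274} = \frac{48205699}{1274}$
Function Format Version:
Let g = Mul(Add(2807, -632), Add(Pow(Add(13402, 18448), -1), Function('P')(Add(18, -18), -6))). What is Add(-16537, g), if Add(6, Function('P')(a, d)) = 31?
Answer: Rational(48205699, 1274) ≈ 37838.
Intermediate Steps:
Function('P')(a, d) = 25 (Function('P')(a, d) = Add(-6, 31) = 25)
g = Rational(69273837, 1274) (g = Mul(Add(2807, -632), Add(Pow(Add(13402, 18448), -1), 25)) = Mul(2175, Add(Pow(31850, -1), 25)) = Mul(2175, Add(Rational(1, 31850), 25)) = Mul(2175, Rational(796251, 31850)) = Rational(69273837, 1274) ≈ 54375.)
Add(-16537, g) = Add(-16537, Rational(69273837, 1274)) = Rational(48205699, 1274)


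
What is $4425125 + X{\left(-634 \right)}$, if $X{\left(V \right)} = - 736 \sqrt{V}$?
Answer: $4425125 - 736 i \sqrt{634} \approx 4.4251 \cdot 10^{6} - 18532.0 i$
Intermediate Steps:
$4425125 + X{\left(-634 \right)} = 4425125 - 736 \sqrt{-634} = 4425125 - 736 i \sqrt{634}$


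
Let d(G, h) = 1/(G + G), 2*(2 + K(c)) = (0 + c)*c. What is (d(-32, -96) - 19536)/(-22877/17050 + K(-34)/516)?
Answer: 458330555375/5289952 ≈ 86642.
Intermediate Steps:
K(c) = -2 + c²/2 (K(c) = -2 + ((0 + c)*c)/2 = -2 + (c*c)/2 = -2 + c²/2)
d(G, h) = 1/(2*G)
(d(-32, -96) - 19536)/(-22877/17050 + K(-34)/516) = ((½)/(-32) - 19536)/(-22877/17050 + (-2 + (½)*(-34)²)/516) = ((½)*(-1/32) - 19536)/(-22877*1/17050 + (-2 + (½)*1156)*(1/516)) = (-1/64 - 19536)/(-22877/17050 + (-2 + 578)*(1/516)) = -1250305/(64*(-22877/17050 + 576*(1/516))) = -1250305/(64*(-22877/17050 + 48/43)) = -1250305/(64*(-165311/733150)) = -1250305/64*(-733150/165311) = 458330555375/5289952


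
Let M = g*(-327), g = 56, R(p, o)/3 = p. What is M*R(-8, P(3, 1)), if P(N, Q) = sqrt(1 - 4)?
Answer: 439488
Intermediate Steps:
P(N, Q) = I*sqrt(3) (P(N, Q) = sqrt(-3) = I*sqrt(3))
R(p, o) = 3*p
M = -18312 (M = 56*(-327) = -18312)
M*R(-8, P(3, 1)) = -54936*(-8) = -18312*(-24) = 439488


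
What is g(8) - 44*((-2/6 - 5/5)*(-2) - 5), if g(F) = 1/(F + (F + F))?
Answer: 2465/24 ≈ 102.71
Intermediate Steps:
g(F) = 1/(3*F) (g(F) = 1/(F + 2*F) = 1/(3*F))
g(8) - 44*((-2/6 - 5/5)*(-2) - 5) = (⅓)/8 - 44*((-2/6 - 5/5)*(-2) - 5) = (⅓)*(⅛) - 44*((-2*⅙ - 5*⅕)*(-2) - 5) = 1/24 - 44*((-⅓ - 1)*(-2) - 5) = 1/24 - 44*(-4/3*(-2) - 5) = 1/24 - 44*(8/3 - 5) = 1/24 - 44*(-7/3) = 1/24 + 308/3 = 2465/24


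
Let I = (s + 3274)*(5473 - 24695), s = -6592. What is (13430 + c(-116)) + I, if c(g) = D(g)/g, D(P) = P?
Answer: 63792027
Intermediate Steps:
I = 63778596 (I = (-6592 + 3274)*(5473 - 24695) = -3318*(-19222) = 63778596)
c(g) = 1 (c(g) = g/g = 1)
(13430 + c(-116)) + I = (13430 + 1) + 63778596 = 13431 + 63778596 = 63792027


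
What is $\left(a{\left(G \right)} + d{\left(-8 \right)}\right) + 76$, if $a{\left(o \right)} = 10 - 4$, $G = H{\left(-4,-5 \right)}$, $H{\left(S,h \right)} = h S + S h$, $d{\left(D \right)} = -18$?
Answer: $64$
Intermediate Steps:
$H{\left(S,h \right)} = 2 S h$ ($H{\left(S,h \right)} = S h + S h = 2 S h$)
$G = 40$ ($G = 2 \left(-4\right) \left(-5\right) = 40$)
$a{\left(o \right)} = 6$ ($a{\left(o \right)} = 10 - 4 = 6$)
$\left(a{\left(G \right)} + d{\left(-8 \right)}\right) + 76 = \left(6 - 18\right) + 76 = -12 + 76 = 64$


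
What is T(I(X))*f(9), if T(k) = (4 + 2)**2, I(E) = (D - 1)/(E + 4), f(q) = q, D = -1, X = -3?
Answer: 324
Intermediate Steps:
I(E) = -2/(4 + E) (I(E) = (-1 - 1)/(E + 4) = -2/(4 + E))
T(k) = 36 (T(k) = 6**2 = 36)
T(I(X))*f(9) = 36*9 = 324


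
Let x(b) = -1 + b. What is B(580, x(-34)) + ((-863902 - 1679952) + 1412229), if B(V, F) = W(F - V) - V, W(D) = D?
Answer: -1132820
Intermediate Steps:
B(V, F) = F - 2*V (B(V, F) = (F - V) - V = F - 2*V)
B(580, x(-34)) + ((-863902 - 1679952) + 1412229) = ((-1 - 34) - 2*580) + ((-863902 - 1679952) + 1412229) = (-35 - 1160) + (-2543854 + 1412229) = -1195 - 1131625 = -1132820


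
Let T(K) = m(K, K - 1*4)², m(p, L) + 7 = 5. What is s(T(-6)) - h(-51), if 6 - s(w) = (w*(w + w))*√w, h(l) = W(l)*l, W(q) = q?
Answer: -2659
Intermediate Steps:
m(p, L) = -2 (m(p, L) = -7 + 5 = -2)
h(l) = l² (h(l) = l*l = l²)
T(K) = 4 (T(K) = (-2)² = 4)
s(w) = 6 - 2*w^(5/2) (s(w) = 6 - w*(w + w)*√w = 6 - w*(2*w)*√w = 6 - 2*w²*√w = 6 - 2*w^(5/2))
s(T(-6)) - h(-51) = (6 - 2*4^(5/2)) - 1*(-51)² = (6 - 2*32) - 1*2601 = (6 - 64) - 2601 = -58 - 2601 = -2659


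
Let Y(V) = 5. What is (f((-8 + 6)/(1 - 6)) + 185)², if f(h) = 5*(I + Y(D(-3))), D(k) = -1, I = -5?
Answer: 34225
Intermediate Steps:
f(h) = 0 (f(h) = 5*(-5 + 5) = 5*0 = 0)
(f((-8 + 6)/(1 - 6)) + 185)² = (0 + 185)² = 185² = 34225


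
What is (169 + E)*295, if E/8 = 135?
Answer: 368455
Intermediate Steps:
E = 1080 (E = 8*135 = 1080)
(169 + E)*295 = (169 + 1080)*295 = 1249*295 = 368455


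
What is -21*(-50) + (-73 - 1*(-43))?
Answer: 1020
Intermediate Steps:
-21*(-50) + (-73 - 1*(-43)) = 1050 + (-73 + 43) = 1050 - 30 = 1020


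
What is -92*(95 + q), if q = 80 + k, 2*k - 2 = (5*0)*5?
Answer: -16192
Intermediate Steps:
k = 1 (k = 1 + ((5*0)*5)/2 = 1 + (0*5)/2 = 1 + (½)*0 = 1 + 0 = 1)
q = 81 (q = 80 + 1 = 81)
-92*(95 + q) = -92*(95 + 81) = -92*176 = -16192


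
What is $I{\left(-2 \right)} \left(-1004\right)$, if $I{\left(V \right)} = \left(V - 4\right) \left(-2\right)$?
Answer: $-12048$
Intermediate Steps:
$I{\left(V \right)} = 8 - 2 V$ ($I{\left(V \right)} = \left(-4 + V\right) \left(-2\right) = 8 - 2 V$)
$I{\left(-2 \right)} \left(-1004\right) = \left(8 - -4\right) \left(-1004\right) = \left(8 + 4\right) \left(-1004\right) = 12 \left(-1004\right) = -12048$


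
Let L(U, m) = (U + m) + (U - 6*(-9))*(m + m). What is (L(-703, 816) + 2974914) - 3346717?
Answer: -1430858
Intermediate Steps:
L(U, m) = U + m + 2*m*(54 + U) (L(U, m) = (U + m) + (U + 54)*(2*m) = (U + m) + (54 + U)*(2*m) = (U + m) + 2*m*(54 + U) = U + m + 2*m*(54 + U))
(L(-703, 816) + 2974914) - 3346717 = ((-703 + 109*816 + 2*(-703)*816) + 2974914) - 3346717 = ((-703 + 88944 - 1147296) + 2974914) - 3346717 = (-1059055 + 2974914) - 3346717 = 1915859 - 3346717 = -1430858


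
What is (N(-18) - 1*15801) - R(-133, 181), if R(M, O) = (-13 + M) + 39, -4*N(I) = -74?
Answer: -31351/2 ≈ -15676.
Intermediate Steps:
N(I) = 37/2 (N(I) = -1/4*(-74) = 37/2)
R(M, O) = 26 + M
(N(-18) - 1*15801) - R(-133, 181) = (37/2 - 1*15801) - (26 - 133) = (37/2 - 15801) - 1*(-107) = -31565/2 + 107 = -31351/2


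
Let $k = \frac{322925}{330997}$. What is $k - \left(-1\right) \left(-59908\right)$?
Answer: $- \frac{19829045351}{330997} \approx -59907.0$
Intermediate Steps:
$k = \frac{322925}{330997}$ ($k = 322925 \cdot \frac{1}{330997} = \frac{322925}{330997} \approx 0.97561$)
$k - \left(-1\right) \left(-59908\right) = \frac{322925}{330997} - \left(-1\right) \left(-59908\right) = \frac{322925}{330997} - 59908 = - \frac{19829045351}{330997}$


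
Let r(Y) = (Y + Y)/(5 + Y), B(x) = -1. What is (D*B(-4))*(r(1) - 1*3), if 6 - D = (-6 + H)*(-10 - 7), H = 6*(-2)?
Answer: -800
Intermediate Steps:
r(Y) = 2*Y/(5 + Y) (r(Y) = (2*Y)/(5 + Y) = 2*Y/(5 + Y))
H = -12
D = -300 (D = 6 - (-6 - 12)*(-10 - 7) = 6 - (-18)*(-17) = 6 - 1*306 = 6 - 306 = -300)
(D*B(-4))*(r(1) - 1*3) = (-300*(-1))*(2*1/(5 + 1) - 1*3) = 300*(2*1/6 - 3) = 300*(2*1*(⅙) - 3) = 300*(⅓ - 3) = 300*(-8/3) = -800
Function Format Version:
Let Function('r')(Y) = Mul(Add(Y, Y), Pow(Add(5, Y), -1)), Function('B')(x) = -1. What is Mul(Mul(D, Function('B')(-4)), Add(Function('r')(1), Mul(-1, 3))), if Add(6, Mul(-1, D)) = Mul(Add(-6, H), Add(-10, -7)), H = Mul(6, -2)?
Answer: -800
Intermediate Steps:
Function('r')(Y) = Mul(2, Y, Pow(Add(5, Y), -1)) (Function('r')(Y) = Mul(Mul(2, Y), Pow(Add(5, Y), -1)) = Mul(2, Y, Pow(Add(5, Y), -1)))
H = -12
D = -300 (D = Add(6, Mul(-1, Mul(Add(-6, -12), Add(-10, -7)))) = Add(6, Mul(-1, Mul(-18, -17))) = Add(6, Mul(-1, 306)) = Add(6, -306) = -300)
Mul(Mul(D, Function('B')(-4)), Add(Function('r')(1), Mul(-1, 3))) = Mul(Mul(-300, -1), Add(Mul(2, 1, Pow(Add(5, 1), -1)), Mul(-1, 3))) = Mul(300, Add(Mul(2, 1, Pow(6, -1)), -3)) = Mul(300, Add(Mul(2, 1, Rational(1, 6)), -3)) = Mul(300, Add(Rational(1, 3), -3)) = Mul(300, Rational(-8, 3)) = -800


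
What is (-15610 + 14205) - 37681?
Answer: -39086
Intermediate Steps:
(-15610 + 14205) - 37681 = -1405 - 37681 = -39086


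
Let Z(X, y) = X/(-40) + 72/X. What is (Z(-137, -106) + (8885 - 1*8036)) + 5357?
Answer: 34024769/5480 ≈ 6208.9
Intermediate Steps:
Z(X, y) = 72/X - X/40 (Z(X, y) = X*(-1/40) + 72/X = -X/40 + 72/X = 72/X - X/40)
(Z(-137, -106) + (8885 - 1*8036)) + 5357 = ((72/(-137) - 1/40*(-137)) + (8885 - 1*8036)) + 5357 = ((72*(-1/137) + 137/40) + (8885 - 8036)) + 5357 = ((-72/137 + 137/40) + 849) + 5357 = (15889/5480 + 849) + 5357 = 4668409/5480 + 5357 = 34024769/5480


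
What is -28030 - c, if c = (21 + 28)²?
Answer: -30431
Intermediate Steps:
c = 2401 (c = 49² = 2401)
-28030 - c = -28030 - 1*2401 = -28030 - 2401 = -30431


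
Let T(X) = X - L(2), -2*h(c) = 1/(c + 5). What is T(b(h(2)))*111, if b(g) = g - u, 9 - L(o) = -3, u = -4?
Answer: -12543/14 ≈ -895.93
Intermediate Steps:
h(c) = -1/(2*(5 + c)) (h(c) = -1/(2*(c + 5)) = -1/(2*(5 + c)))
L(o) = 12 (L(o) = 9 - 1*(-3) = 9 + 3 = 12)
b(g) = 4 + g (b(g) = g - 1*(-4) = g + 4 = 4 + g)
T(X) = -12 + X (T(X) = X - 1*12 = X - 12 = -12 + X)
T(b(h(2)))*111 = (-12 + (4 - 1/(10 + 2*2)))*111 = (-12 + (4 - 1/(10 + 4)))*111 = (-12 + (4 - 1/14))*111 = (-12 + 55/14)*111 = -113/14*111 = -12543/14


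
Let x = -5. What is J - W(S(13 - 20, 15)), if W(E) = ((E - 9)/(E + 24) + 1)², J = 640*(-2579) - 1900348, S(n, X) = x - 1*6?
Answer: -600103501/169 ≈ -3.5509e+6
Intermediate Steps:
S(n, X) = -11 (S(n, X) = -5 - 1*6 = -5 - 6 = -11)
J = -3550908 (J = -1650560 - 1900348 = -3550908)
W(E) = (1 + (-9 + E)/(24 + E))² (W(E) = ((-9 + E)/(24 + E) + 1)² = (1 + (-9 + E)/(24 + E))²)
J - W(S(13 - 20, 15)) = -3550908 - (15 + 2*(-11))²/(24 - 11)² = -3550908 - (15 - 22)²/13² = -3550908 - (-7)²/169 = -3550908 - 49/169 = -600103501/169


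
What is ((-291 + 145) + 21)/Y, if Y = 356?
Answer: -125/356 ≈ -0.35112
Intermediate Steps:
((-291 + 145) + 21)/Y = ((-291 + 145) + 21)/356 = (-146 + 21)*(1/356) = -125*1/356 = -125/356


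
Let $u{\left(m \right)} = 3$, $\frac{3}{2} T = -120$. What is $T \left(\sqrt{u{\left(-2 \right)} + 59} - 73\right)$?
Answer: $5840 - 80 \sqrt{62} \approx 5210.1$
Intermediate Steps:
$T = -80$ ($T = \frac{2}{3} \left(-120\right) = -80$)
$T \left(\sqrt{u{\left(-2 \right)} + 59} - 73\right) = - 80 \left(\sqrt{3 + 59} - 73\right) = - 80 \left(\sqrt{62} - 73\right) = - 80 \left(-73 + \sqrt{62}\right) = 5840 - 80 \sqrt{62}$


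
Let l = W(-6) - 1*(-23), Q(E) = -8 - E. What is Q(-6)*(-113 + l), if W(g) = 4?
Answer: 172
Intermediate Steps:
l = 27 (l = 4 - 1*(-23) = 4 + 23 = 27)
Q(-6)*(-113 + l) = (-8 - 1*(-6))*(-113 + 27) = (-8 + 6)*(-86) = -2*(-86) = 172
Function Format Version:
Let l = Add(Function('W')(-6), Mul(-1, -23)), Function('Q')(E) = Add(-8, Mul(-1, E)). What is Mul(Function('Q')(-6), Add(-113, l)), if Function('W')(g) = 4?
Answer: 172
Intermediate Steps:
l = 27 (l = Add(4, Mul(-1, -23)) = Add(4, 23) = 27)
Mul(Function('Q')(-6), Add(-113, l)) = Mul(Add(-8, Mul(-1, -6)), Add(-113, 27)) = Mul(Add(-8, 6), -86) = Mul(-2, -86) = 172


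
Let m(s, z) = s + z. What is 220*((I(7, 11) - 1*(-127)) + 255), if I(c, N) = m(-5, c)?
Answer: 84480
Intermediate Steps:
I(c, N) = -5 + c
220*((I(7, 11) - 1*(-127)) + 255) = 220*(((-5 + 7) - 1*(-127)) + 255) = 220*((2 + 127) + 255) = 220*(129 + 255) = 220*384 = 84480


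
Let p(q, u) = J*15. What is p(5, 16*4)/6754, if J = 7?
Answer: 105/6754 ≈ 0.015546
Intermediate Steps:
p(q, u) = 105 (p(q, u) = 7*15 = 105)
p(5, 16*4)/6754 = 105/6754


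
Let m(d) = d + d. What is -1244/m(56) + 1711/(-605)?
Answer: -236063/16940 ≈ -13.935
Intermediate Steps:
m(d) = 2*d
-1244/m(56) + 1711/(-605) = -1244/(2*56) + 1711/(-605) = -1244/112 + 1711*(-1/605) = -1244*1/112 - 1711/605 = -311/28 - 1711/605 = -236063/16940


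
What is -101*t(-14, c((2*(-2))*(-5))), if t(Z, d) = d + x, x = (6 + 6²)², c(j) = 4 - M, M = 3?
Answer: -178265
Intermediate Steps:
c(j) = 1 (c(j) = 4 - 1*3 = 4 - 3 = 1)
x = 1764 (x = (6 + 36)² = 42² = 1764)
t(Z, d) = 1764 + d (t(Z, d) = d + 1764 = 1764 + d)
-101*t(-14, c((2*(-2))*(-5))) = -101*(1764 + 1) = -101*1765 = -178265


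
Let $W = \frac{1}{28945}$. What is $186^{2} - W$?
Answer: $\frac{1001381219}{28945} \approx 34596.0$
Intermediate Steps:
$W = \frac{1}{28945} \approx 3.4548 \cdot 10^{-5}$
$186^{2} - W = 186^{2} - \frac{1}{28945} = 34596 - \frac{1}{28945} = \frac{1001381219}{28945}$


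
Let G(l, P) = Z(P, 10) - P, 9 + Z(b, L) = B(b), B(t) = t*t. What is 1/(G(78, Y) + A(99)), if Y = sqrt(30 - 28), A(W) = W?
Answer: 46/4231 + sqrt(2)/8462 ≈ 0.011039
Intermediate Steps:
B(t) = t**2
Y = sqrt(2) ≈ 1.4142
Z(b, L) = -9 + b**2
G(l, P) = -9 + P**2 - P (G(l, P) = (-9 + P**2) - P = -9 + P**2 - P)
1/(G(78, Y) + A(99)) = 1/((-9 + (sqrt(2))**2 - sqrt(2)) + 99) = 1/((-9 + 2 - sqrt(2)) + 99) = 1/((-7 - sqrt(2)) + 99) = 1/(92 - sqrt(2))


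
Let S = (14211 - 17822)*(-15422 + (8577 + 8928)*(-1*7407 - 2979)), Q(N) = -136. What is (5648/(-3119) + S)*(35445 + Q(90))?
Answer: 72306202391549369280/3119 ≈ 2.3182e+16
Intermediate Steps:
S = 656560513072 (S = -3611*(-15422 + 17505*(-7407 - 2979)) = -3611*(-15422 + 17505*(-10386)) = -3611*(-15422 - 181806930) = -3611*(-181822352) = 656560513072)
(5648/(-3119) + S)*(35445 + Q(90)) = (5648/(-3119) + 656560513072)*(35445 - 136) = (5648*(-1/3119) + 656560513072)*35309 = (-5648/3119 + 656560513072)*35309 = (2047812240265920/3119)*35309 = 72306202391549369280/3119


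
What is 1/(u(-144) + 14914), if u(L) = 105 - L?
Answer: 1/15163 ≈ 6.5950e-5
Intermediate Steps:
1/(u(-144) + 14914) = 1/((105 - 1*(-144)) + 14914) = 1/((105 + 144) + 14914) = 1/(249 + 14914) = 1/15163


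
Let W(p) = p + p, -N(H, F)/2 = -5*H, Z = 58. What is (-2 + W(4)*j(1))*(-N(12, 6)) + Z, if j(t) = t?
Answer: -662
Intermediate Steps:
N(H, F) = 10*H (N(H, F) = -(-10)*H = 10*H)
W(p) = 2*p
(-2 + W(4)*j(1))*(-N(12, 6)) + Z = (-2 + (2*4)*1)*(-10*12) + 58 = (-2 + 8*1)*(-1*120) + 58 = (-2 + 8)*(-120) + 58 = 6*(-120) + 58 = -720 + 58 = -662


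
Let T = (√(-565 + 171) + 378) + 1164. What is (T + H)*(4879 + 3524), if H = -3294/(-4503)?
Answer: 19458322920/1501 + 8403*I*√394 ≈ 1.2964e+7 + 1.6679e+5*I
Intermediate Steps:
T = 1542 + I*√394 (T = (√(-394) + 378) + 1164 = (I*√394 + 378) + 1164 = (378 + I*√394) + 1164 = 1542 + I*√394 ≈ 1542.0 + 19.849*I)
H = 1098/1501 (H = -3294*(-1/4503) = 1098/1501 ≈ 0.73151)
(T + H)*(4879 + 3524) = ((1542 + I*√394) + 1098/1501)*(4879 + 3524) = (2315640/1501 + I*√394)*8403 = 19458322920/1501 + 8403*I*√394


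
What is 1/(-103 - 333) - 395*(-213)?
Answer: 36682859/436 ≈ 84135.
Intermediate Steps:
1/(-103 - 333) - 395*(-213) = 1/(-436) + 84135 = -1/436 + 84135 = 36682859/436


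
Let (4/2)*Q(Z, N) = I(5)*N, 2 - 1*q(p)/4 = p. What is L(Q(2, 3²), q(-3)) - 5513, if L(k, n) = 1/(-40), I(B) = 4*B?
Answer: -220521/40 ≈ -5513.0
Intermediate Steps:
q(p) = 8 - 4*p
Q(Z, N) = 10*N (Q(Z, N) = ((4*5)*N)/2 = (20*N)/2 = 10*N)
L(k, n) = -1/40
L(Q(2, 3²), q(-3)) - 5513 = -1/40 - 5513 = -220521/40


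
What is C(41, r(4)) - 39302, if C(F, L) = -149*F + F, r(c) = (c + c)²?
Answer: -45370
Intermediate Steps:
r(c) = 4*c² (r(c) = (2*c)² = 4*c²)
C(F, L) = -148*F
C(41, r(4)) - 39302 = -148*41 - 39302 = -6068 - 39302 = -45370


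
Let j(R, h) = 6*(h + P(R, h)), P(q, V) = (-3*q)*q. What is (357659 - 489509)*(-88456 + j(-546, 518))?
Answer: 718771836600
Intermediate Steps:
P(q, V) = -3*q²
j(R, h) = -18*R² + 6*h (j(R, h) = 6*(h - 3*R²) = -18*R² + 6*h)
(357659 - 489509)*(-88456 + j(-546, 518)) = (357659 - 489509)*(-88456 + (-18*(-546)² + 6*518)) = -131850*(-88456 + (-18*298116 + 3108)) = -131850*(-88456 + (-5366088 + 3108)) = -131850*(-88456 - 5362980) = -131850*(-5451436) = 718771836600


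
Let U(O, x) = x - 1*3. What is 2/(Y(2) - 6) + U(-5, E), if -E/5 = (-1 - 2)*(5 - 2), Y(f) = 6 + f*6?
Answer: 253/6 ≈ 42.167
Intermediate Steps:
Y(f) = 6 + 6*f
E = 45 (E = -5*(-1 - 2)*(5 - 2) = -(-15)*3 = -5*(-9) = 45)
U(O, x) = -3 + x (U(O, x) = x - 3 = -3 + x)
2/(Y(2) - 6) + U(-5, E) = 2/((6 + 6*2) - 6) + (-3 + 45) = 2/((6 + 12) - 6) + 42 = 2/(18 - 6) + 42 = 2/12 + 42 = (1/12)*2 + 42 = ⅙ + 42 = 253/6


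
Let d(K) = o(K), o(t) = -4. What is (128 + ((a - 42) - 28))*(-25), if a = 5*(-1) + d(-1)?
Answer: -1225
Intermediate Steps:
d(K) = -4
a = -9 (a = 5*(-1) - 4 = -5 - 4 = -9)
(128 + ((a - 42) - 28))*(-25) = (128 + ((-9 - 42) - 28))*(-25) = (128 + (-51 - 28))*(-25) = (128 - 79)*(-25) = 49*(-25) = -1225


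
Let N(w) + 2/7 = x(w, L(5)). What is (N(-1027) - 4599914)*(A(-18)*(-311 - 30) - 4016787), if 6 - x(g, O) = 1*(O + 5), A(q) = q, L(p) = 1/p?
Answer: 645702344754828/35 ≈ 1.8449e+13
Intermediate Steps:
x(g, O) = 1 - O (x(g, O) = 6 - (O + 5) = 6 - (5 + O) = 6 + (-5 - O) = 1 - O)
N(w) = 18/35 (N(w) = -2/7 + (1 - 1/5) = -2/7 + (1 - 1*⅕) = -2/7 + (1 - ⅕) = -2/7 + ⅘ = 18/35)
(N(-1027) - 4599914)*(A(-18)*(-311 - 30) - 4016787) = (18/35 - 4599914)*(-18*(-311 - 30) - 4016787) = -160996972*(-18*(-341) - 4016787)/35 = -160996972*(6138 - 4016787)/35 = -160996972/35*(-4010649) = 645702344754828/35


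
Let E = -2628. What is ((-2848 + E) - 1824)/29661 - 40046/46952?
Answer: -765277003/696321636 ≈ -1.0990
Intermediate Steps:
((-2848 + E) - 1824)/29661 - 40046/46952 = ((-2848 - 2628) - 1824)/29661 - 40046/46952 = (-5476 - 1824)*(1/29661) - 40046*1/46952 = -7300*1/29661 - 20023/23476 = -7300/29661 - 20023/23476 = -765277003/696321636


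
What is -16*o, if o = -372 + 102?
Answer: 4320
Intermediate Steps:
o = -270
-16*o = -16*(-270) = 4320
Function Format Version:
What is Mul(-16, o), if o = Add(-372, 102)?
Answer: 4320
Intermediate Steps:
o = -270
Mul(-16, o) = Mul(-16, -270) = 4320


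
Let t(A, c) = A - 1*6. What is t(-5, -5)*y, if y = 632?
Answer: -6952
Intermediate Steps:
t(A, c) = -6 + A (t(A, c) = A - 6 = -6 + A)
t(-5, -5)*y = (-6 - 5)*632 = -11*632 = -6952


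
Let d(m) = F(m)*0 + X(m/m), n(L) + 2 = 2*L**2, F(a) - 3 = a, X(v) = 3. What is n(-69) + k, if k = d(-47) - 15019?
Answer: -5496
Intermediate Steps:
F(a) = 3 + a
n(L) = -2 + 2*L**2
d(m) = 3 (d(m) = (3 + m)*0 + 3 = 0 + 3 = 3)
k = -15016 (k = 3 - 15019 = -15016)
n(-69) + k = (-2 + 2*(-69)**2) - 15016 = (-2 + 2*4761) - 15016 = (-2 + 9522) - 15016 = 9520 - 15016 = -5496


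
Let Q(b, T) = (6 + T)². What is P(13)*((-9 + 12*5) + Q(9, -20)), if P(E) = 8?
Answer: 1976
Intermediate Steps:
P(13)*((-9 + 12*5) + Q(9, -20)) = 8*((-9 + 12*5) + (6 - 20)²) = 8*((-9 + 60) + (-14)²) = 8*(51 + 196) = 8*247 = 1976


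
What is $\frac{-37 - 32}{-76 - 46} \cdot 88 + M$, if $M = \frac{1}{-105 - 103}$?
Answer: $\frac{631427}{12688} \approx 49.766$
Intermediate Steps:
$M = - \frac{1}{208}$ ($M = \frac{1}{-208} = - \frac{1}{208} \approx -0.0048077$)
$\frac{-37 - 32}{-76 - 46} \cdot 88 + M = \frac{-37 - 32}{-76 - 46} \cdot 88 - \frac{1}{208} = - \frac{69}{-122} \cdot 88 - \frac{1}{208} = \left(-69\right) \left(- \frac{1}{122}\right) 88 - \frac{1}{208} = \frac{69}{122} \cdot 88 - \frac{1}{208} = \frac{3036}{61} - \frac{1}{208} = \frac{631427}{12688}$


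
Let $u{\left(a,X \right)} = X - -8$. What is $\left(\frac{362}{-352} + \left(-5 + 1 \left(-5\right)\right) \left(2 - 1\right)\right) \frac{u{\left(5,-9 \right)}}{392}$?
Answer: $\frac{1941}{68992} \approx 0.028134$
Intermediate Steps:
$u{\left(a,X \right)} = 8 + X$ ($u{\left(a,X \right)} = X + 8 = 8 + X$)
$\left(\frac{362}{-352} + \left(-5 + 1 \left(-5\right)\right) \left(2 - 1\right)\right) \frac{u{\left(5,-9 \right)}}{392} = \left(\frac{362}{-352} + \left(-5 + 1 \left(-5\right)\right) \left(2 - 1\right)\right) \frac{8 - 9}{392} = \left(362 \left(- \frac{1}{352}\right) + \left(-5 - 5\right) 1\right) \left(\left(-1\right) \frac{1}{392}\right) = \left(- \frac{181}{176} - 10\right) \left(- \frac{1}{392}\right) = \left(- \frac{1941}{176}\right) \left(- \frac{1}{392}\right) = \frac{1941}{68992}$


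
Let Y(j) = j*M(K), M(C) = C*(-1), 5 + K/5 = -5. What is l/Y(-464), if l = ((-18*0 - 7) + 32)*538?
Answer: -269/464 ≈ -0.57974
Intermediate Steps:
K = -50 (K = -25 + 5*(-5) = -25 - 25 = -50)
M(C) = -C
Y(j) = 50*j (Y(j) = j*(-1*(-50)) = j*50 = 50*j)
l = 13450 (l = ((0 - 7) + 32)*538 = (-7 + 32)*538 = 25*538 = 13450)
l/Y(-464) = 13450/((50*(-464))) = 13450/(-23200) = 13450*(-1/23200) = -269/464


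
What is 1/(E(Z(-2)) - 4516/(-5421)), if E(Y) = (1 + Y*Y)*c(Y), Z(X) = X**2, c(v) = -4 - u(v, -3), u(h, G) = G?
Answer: -5421/87641 ≈ -0.061855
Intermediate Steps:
c(v) = -1 (c(v) = -4 - 1*(-3) = -4 + 3 = -1)
E(Y) = -1 - Y**2 (E(Y) = (1 + Y*Y)*(-1) = (1 + Y**2)*(-1) = -1 - Y**2)
1/(E(Z(-2)) - 4516/(-5421)) = 1/((-1 - ((-2)**2)**2) - 4516/(-5421)) = 1/((-1 - 1*4**2) - 4516*(-1/5421)) = 1/((-1 - 1*16) + 4516/5421) = 1/((-1 - 16) + 4516/5421) = 1/(-17 + 4516/5421) = 1/(-87641/5421) = -5421/87641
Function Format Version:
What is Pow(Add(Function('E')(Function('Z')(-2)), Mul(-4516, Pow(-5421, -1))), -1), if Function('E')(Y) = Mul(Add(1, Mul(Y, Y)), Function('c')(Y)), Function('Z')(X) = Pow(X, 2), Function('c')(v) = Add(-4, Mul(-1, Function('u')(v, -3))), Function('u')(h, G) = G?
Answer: Rational(-5421, 87641) ≈ -0.061855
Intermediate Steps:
Function('c')(v) = -1 (Function('c')(v) = Add(-4, Mul(-1, -3)) = Add(-4, 3) = -1)
Function('E')(Y) = Add(-1, Mul(-1, Pow(Y, 2))) (Function('E')(Y) = Mul(Add(1, Mul(Y, Y)), -1) = Mul(Add(1, Pow(Y, 2)), -1) = Add(-1, Mul(-1, Pow(Y, 2))))
Pow(Add(Function('E')(Function('Z')(-2)), Mul(-4516, Pow(-5421, -1))), -1) = Pow(Add(Add(-1, Mul(-1, Pow(Pow(-2, 2), 2))), Mul(-4516, Pow(-5421, -1))), -1) = Pow(Add(Add(-1, Mul(-1, Pow(4, 2))), Mul(-4516, Rational(-1, 5421))), -1) = Pow(Add(Add(-1, Mul(-1, 16)), Rational(4516, 5421)), -1) = Pow(Add(Add(-1, -16), Rational(4516, 5421)), -1) = Pow(Add(-17, Rational(4516, 5421)), -1) = Pow(Rational(-87641, 5421), -1) = Rational(-5421, 87641)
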